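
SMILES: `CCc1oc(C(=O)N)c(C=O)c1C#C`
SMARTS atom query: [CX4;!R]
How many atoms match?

The query [CX4;!R] means: aliphatic carbon with four total connections, not in a ring.
Check the 14 heavy atoms by environment: 1× o (aromatic, X2, in 5-ring) → no; 4× c (aromatic, X3, in 5-ring) → no; 2× C (X3, acyclic) → no; 2× O (X1, acyclic) → no; 1× N (X3, acyclic) → no; 2× C (X2, acyclic) → no; 2× C (X4, acyclic) → match.
That gives 2 matching atoms.

2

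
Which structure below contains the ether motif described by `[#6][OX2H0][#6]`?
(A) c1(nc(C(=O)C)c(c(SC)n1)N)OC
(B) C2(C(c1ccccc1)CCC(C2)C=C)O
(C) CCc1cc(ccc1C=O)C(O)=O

A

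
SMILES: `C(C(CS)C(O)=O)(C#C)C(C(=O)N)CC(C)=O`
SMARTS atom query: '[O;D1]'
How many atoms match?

4

The query [O;D1] means: aliphatic oxygen bonded to exactly one heavy atom.
Check the 17 heavy atoms by environment: 3× C (D2) → no; 6× C (D3) → no; 4× O (D1) → match; 2× C (D1) → no; 1× S (D1) → no; 1× N (D1) → no.
That gives 4 matching atoms.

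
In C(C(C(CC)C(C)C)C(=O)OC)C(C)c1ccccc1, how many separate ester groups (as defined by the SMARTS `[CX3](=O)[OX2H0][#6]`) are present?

1

[CX3](=O)[OX2H0][#6] is the SMARTS for an ester: a carbonyl carbon bonded to an oxygen that is itself bonded to carbon (no H on that O).
Exactly one fragment in the molecule meets all constraints, giving 1 match.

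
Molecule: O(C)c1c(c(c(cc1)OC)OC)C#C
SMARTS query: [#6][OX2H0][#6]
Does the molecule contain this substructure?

Yes

The pattern [#6][OX2H0][#6] describes an aliphatic oxygen bridging two carbons with no H on the oxygen — an ether.
The molecule carries a methoxy ether (-OCH3), whose atoms satisfy every constraint of the query, so the pattern matches.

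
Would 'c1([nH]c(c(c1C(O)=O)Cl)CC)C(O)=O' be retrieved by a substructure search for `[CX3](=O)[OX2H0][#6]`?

The pattern [CX3](=O)[OX2H0][#6] describes a carbonyl carbon bonded to an oxygen that is itself bonded to carbon (no H on that O) — an ester.
The closest candidate here is a carboxylic acid group (-C(=O)OH), but the singly-bonded O carries H (OX2H1, not H0). No other fragment satisfies the full query, so there is no match.

No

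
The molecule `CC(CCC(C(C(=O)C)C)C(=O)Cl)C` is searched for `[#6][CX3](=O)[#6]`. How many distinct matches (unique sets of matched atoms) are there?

[#6][CX3](=O)[#6] is the SMARTS for a ketone: a carbonyl carbon (no H) flanked by two carbons.
Exactly one fragment in the molecule meets all constraints, giving 1 match.

1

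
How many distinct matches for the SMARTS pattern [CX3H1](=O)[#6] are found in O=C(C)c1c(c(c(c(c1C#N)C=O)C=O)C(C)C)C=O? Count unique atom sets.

3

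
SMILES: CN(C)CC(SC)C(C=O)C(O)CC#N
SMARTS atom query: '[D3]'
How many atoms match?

4

Check the 15 heavy atoms by environment: 4× C (D2) → no; 3× C (D3) → match; 1× N (D3) → match; 3× C (D1) → no; 2× O (D1) → no; 1× S (D2) → no; 1× N (D1) → no.
Summing the matching environments: 3 + 1 = 4 matching atoms.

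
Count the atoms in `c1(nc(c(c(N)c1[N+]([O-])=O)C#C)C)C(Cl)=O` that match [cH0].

5

Check the 16 heavy atoms by environment: 1× n (aromatic, H0) → no; 5× c (aromatic, H0) → match; 1× C (H3) → no; 1× N (H2) → no; 2× C (H0) → no; 2× O (H0) → no; 1× Cl (H0) → no; 1× N (charge +1, H0) → no; 1× O (charge -1, H0) → no; 1× C (H1) → no.
That gives 5 matching atoms.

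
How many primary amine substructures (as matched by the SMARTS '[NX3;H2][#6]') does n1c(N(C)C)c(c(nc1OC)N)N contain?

[NX3;H2][#6] is the SMARTS for a primary amine: a trivalent nitrogen with two H attached to carbon.
The molecule carries 2 separate instances of a primary amino group (-NH2) meeting every constraint; each maps to a distinct set of atoms, giving 2 matches.

2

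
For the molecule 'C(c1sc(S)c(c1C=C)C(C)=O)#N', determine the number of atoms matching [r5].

The query [r5] means: r5 matches atoms in a five-membered ring.
Check the 13 heavy atoms by environment: 1× s (aromatic, in 5-ring) → match; 4× c (aromatic, in 5-ring) → match; 1× S (acyclic) → no; 5× C (acyclic) → no; 1× N (acyclic) → no; 1× O (acyclic) → no.
Summing the matching environments: 1 + 4 = 5 matching atoms.

5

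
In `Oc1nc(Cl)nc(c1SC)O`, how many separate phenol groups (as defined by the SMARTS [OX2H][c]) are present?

2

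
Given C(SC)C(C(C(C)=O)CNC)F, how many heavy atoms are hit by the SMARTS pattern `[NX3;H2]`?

The query [NX3;H2] means: aliphatic N with 3 total connections, two of them H — an -NH2 nitrogen (amine or amide).
Check the 12 heavy atoms by environment: 2× C (H2, X4) → no; 2× C (H1, X4) → no; 1× S (H0, X2) → no; 3× C (H3, X4) → no; 1× N (H1, X3) → no; 1× C (H0, X3) → no; 1× O (H0, X1) → no; 1× F (H0, X1) → no.
No environment satisfies the query, so 0 matching atoms.

0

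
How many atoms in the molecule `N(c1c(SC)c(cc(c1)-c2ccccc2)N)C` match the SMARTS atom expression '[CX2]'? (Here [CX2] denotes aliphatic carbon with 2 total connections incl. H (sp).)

0

Check the 17 heavy atoms by environment: 12× c (aromatic, X3) → no; 1× S (X2) → no; 2× C (X4) → no; 2× N (X3) → no.
No environment satisfies the query, so 0 matching atoms.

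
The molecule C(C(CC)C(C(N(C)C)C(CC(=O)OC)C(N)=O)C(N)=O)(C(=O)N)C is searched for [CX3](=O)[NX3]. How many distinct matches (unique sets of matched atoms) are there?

[CX3](=O)[NX3] is the SMARTS for an amide: a carbonyl carbon bonded to a trivalent nitrogen.
The molecule carries 3 separate instances of a primary amide (-C(=O)NH2) meeting every constraint; each maps to a distinct set of atoms, giving 3 matches.

3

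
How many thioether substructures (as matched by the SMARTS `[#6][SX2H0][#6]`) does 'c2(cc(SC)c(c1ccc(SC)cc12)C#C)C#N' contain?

2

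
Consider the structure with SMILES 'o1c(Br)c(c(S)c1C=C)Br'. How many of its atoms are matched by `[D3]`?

The query [D3] means: atom with exactly three heavy-atom neighbours.
Check the 10 heavy atoms by environment: 1× o (aromatic, D2) → no; 4× c (aromatic, D3) → match; 2× Br (D1) → no; 1× S (D1) → no; 1× C (D2) → no; 1× C (D1) → no.
That gives 4 matching atoms.

4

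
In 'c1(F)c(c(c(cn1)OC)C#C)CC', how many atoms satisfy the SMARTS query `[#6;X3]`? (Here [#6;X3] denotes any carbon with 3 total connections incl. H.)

The query [#6;X3] means: any carbon (aromatic or not) with three total connections.
Check the 13 heavy atoms by environment: 1× n (aromatic, X2) → no; 5× c (aromatic, X3) → match; 3× C (X4) → no; 2× C (X2) → no; 1× F (X1) → no; 1× O (X2) → no.
That gives 5 matching atoms.

5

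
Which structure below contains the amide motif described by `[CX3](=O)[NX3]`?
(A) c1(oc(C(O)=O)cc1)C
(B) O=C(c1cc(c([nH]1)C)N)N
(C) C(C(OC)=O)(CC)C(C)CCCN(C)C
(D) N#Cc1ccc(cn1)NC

[CX3](=O)[NX3] describes a carbonyl carbon bonded to a trivalent nitrogen (an amide).
(A) has a carboxylic acid group (-C(=O)OH) but the carbonyl is bonded to O, not to an NX3 nitrogen.
(B) contains a primary amide (-C(=O)NH2), which satisfies every atom and bond constraint.
(C) has a methyl-ester group (-C(=O)OCH3) but the carbonyl is bonded to O, not to an NX3 nitrogen.
(D) has a nitrile (-C#N) but the nitrile N is NX1 (triple-bonded), not NX3.
So the answer is (B).

B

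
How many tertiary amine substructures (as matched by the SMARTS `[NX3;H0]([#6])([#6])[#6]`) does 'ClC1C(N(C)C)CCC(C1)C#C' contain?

[NX3;H0]([#6])([#6])[#6] is the SMARTS for a tertiary amine: a trivalent nitrogen with no H, bonded to three carbons.
Exactly one fragment in the molecule meets all constraints, giving 1 match.

1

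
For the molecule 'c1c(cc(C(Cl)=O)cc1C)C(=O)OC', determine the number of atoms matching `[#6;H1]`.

3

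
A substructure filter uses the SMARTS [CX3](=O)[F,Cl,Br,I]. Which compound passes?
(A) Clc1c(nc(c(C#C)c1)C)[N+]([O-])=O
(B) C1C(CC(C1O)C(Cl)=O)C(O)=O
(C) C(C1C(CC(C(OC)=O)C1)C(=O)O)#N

B

[CX3](=O)[F,Cl,Br,I] describes a carbonyl carbon bonded to a halogen (an acyl halide).
(A) has a chloro substituent but the Cl is not on a carbonyl carbon.
(B) contains an acyl chloride (-C(=O)Cl), which satisfies every atom and bond constraint.
(C) has a methyl-ester group (-C(=O)OCH3) but the carbonyl is bonded to -O-C, not to a halogen.
So the answer is (B).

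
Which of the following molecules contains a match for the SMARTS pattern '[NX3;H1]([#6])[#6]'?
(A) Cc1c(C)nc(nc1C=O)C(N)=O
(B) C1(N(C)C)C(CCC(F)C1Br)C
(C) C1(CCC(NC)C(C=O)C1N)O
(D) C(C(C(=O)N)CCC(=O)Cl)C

[NX3;H1]([#6])[#6] describes a trivalent nitrogen with one H, bonded to two carbons (a secondary amine).
(A) has a primary amide (-C(=O)NH2) but the -C(=O)NH2 nitrogen has H2, not H1.
(B) has a dimethylamino group (-N(CH3)2) but the nitrogen has H0, not H1.
(C) contains an N-methylamino group (-NHCH3), which satisfies every atom and bond constraint.
(D) has a primary amide (-C(=O)NH2) but the -C(=O)NH2 nitrogen has H2, not H1.
So the answer is (C).

C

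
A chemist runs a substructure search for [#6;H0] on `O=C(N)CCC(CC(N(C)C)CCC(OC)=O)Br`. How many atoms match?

The query [#6;H0] means: any carbon with no attached hydrogen.
Check the 18 heavy atoms by environment: 5× C (H2) → no; 2× C (H1) → no; 1× N (H0) → no; 3× C (H3) → no; 2× C (H0) → match; 3× O (H0) → no; 1× N (H2) → no; 1× Br (H0) → no.
That gives 2 matching atoms.

2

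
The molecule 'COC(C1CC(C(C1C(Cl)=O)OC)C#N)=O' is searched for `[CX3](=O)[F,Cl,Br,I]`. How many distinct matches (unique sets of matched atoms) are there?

[CX3](=O)[F,Cl,Br,I] is the SMARTS for an acyl halide: a carbonyl carbon bonded to a halogen.
Exactly one fragment in the molecule meets all constraints, giving 1 match.

1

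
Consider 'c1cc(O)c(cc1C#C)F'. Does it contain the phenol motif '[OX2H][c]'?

Yes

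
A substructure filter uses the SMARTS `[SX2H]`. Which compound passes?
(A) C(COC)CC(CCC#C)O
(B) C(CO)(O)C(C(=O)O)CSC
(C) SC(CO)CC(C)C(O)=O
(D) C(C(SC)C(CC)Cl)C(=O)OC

C

[SX2H] describes an aliphatic sulfur with two connections, one being H (a thiol).
(A) has a hydroxyl group (-OH) but it is an -OH, not an -SH.
(B) has a hydroxyl group (-OH) but it is an -OH, not an -SH.
(C) contains a thiol (-SH), which satisfies every atom and bond constraint.
(D) has a methylthio ether (-SCH3) but the sulfur has H0 (bonded to two carbons), not H1.
So the answer is (C).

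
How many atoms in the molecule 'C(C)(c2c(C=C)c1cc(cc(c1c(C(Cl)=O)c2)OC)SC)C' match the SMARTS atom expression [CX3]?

Check the 22 heavy atoms by environment: 10× c (aromatic, X3) → no; 5× C (X4) → no; 3× C (X3) → match; 1× O (X1) → no; 1× Cl (X1) → no; 1× S (X2) → no; 1× O (X2) → no.
That gives 3 matching atoms.

3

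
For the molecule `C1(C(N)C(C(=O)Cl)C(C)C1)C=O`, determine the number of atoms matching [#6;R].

5

The query [#6;R] means: carbon that is part of a ring.
Check the 12 heavy atoms by environment: 5× C (in 5-ring) → match; 3× C (acyclic) → no; 2× O (acyclic) → no; 1× Cl (acyclic) → no; 1× N (acyclic) → no.
That gives 5 matching atoms.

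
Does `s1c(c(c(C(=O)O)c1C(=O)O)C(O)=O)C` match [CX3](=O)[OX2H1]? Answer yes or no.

Yes

The pattern [CX3](=O)[OX2H1] describes an sp2 carbon double-bonded to O and single-bonded to an -OH oxygen — a carboxylic acid.
The molecule carries a carboxylic acid group (-C(=O)OH), whose atoms satisfy every constraint of the query, so the pattern matches.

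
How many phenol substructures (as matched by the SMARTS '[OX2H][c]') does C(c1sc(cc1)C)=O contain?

0

[OX2H][c] is the SMARTS for a phenol: a hydroxyl oxygen attached to an aromatic carbon.
No fragment in the molecule satisfies every constraint, giving 0 matches.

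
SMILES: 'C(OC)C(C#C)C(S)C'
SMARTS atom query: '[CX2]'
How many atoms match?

2

Check the 9 heavy atoms by environment: 5× C (X4) → no; 2× C (X2) → match; 1× S (X2) → no; 1× O (X2) → no.
That gives 2 matching atoms.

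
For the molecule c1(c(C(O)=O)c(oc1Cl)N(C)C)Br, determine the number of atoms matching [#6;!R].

3

The query [#6;!R] means: carbon not in any ring.
Check the 13 heavy atoms by environment: 1× o (aromatic, in 5-ring) → no; 4× c (aromatic, in 5-ring) → no; 1× Br (acyclic) → no; 1× Cl (acyclic) → no; 1× N (acyclic) → no; 3× C (acyclic) → match; 2× O (acyclic) → no.
That gives 3 matching atoms.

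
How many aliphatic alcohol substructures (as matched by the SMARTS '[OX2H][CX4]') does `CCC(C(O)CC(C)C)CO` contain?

2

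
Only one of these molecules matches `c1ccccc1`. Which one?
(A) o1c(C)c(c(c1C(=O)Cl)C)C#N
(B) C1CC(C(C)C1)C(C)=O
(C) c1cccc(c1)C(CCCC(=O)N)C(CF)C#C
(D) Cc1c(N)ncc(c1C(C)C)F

C

c1ccccc1 describes six aromatic carbons in a ring (a benzene ring).
(A) has a methyl group (-CH3) but no six-membered all-carbon aromatic ring is present.
(B) has a methyl group (-CH3) but no six-membered all-carbon aromatic ring is present.
(C) contains a phenyl ring, which satisfies every atom and bond constraint.
(D) has a methyl group (-CH3) but no six-membered all-carbon aromatic ring is present.
So the answer is (C).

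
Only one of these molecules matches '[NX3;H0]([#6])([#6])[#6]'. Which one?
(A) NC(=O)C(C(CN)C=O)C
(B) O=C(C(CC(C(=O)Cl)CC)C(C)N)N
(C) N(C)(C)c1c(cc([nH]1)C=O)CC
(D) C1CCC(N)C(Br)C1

C

[NX3;H0]([#6])([#6])[#6] describes a trivalent nitrogen with no H, bonded to three carbons (a tertiary amine).
(A) has a primary amide (-C(=O)NH2) but the amide nitrogen has H2 and only one carbon neighbour.
(B) has a primary amide (-C(=O)NH2) but the amide nitrogen has H2 and only one carbon neighbour.
(C) contains a dimethylamino group (-N(CH3)2), which satisfies every atom and bond constraint.
(D) has a primary amino group (-NH2) but the nitrogen has H2, not H0 with three carbons.
So the answer is (C).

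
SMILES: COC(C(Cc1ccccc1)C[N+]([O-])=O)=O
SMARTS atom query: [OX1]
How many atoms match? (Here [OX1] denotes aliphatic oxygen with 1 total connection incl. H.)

3

The query [OX1] means: aliphatic oxygen with one total connection — typically a carbonyl =O or an oxide.
Check the 16 heavy atoms by environment: 4× C (X4) → no; 1× N (charge +1, X3) → no; 1× O (charge -1, X1) → match; 2× O (X1) → match; 1× C (X3) → no; 1× O (X2) → no; 6× c (aromatic, X3) → no.
Summing the matching environments: 1 + 2 = 3 matching atoms.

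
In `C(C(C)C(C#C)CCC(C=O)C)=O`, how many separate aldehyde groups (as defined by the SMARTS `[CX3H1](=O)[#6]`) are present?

[CX3H1](=O)[#6] is the SMARTS for an aldehyde: an sp2 carbon with one H, double-bonded to O and single-bonded to carbon.
The molecule carries 2 separate instances of an aldehyde (-CHO) meeting every constraint; each maps to a distinct set of atoms, giving 2 matches.

2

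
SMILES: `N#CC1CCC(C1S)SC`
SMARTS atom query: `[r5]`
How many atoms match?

The query [r5] means: r5 matches atoms in a five-membered ring.
Check the 10 heavy atoms by environment: 5× C (in 5-ring) → match; 2× S (acyclic) → no; 2× C (acyclic) → no; 1× N (acyclic) → no.
That gives 5 matching atoms.

5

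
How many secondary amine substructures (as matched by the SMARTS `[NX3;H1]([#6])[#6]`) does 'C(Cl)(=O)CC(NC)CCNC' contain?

[NX3;H1]([#6])[#6] is the SMARTS for a secondary amine: a trivalent nitrogen with one H, bonded to two carbons.
The molecule carries 2 separate instances of an N-methylamino group (-NHCH3) meeting every constraint; each maps to a distinct set of atoms, giving 2 matches.

2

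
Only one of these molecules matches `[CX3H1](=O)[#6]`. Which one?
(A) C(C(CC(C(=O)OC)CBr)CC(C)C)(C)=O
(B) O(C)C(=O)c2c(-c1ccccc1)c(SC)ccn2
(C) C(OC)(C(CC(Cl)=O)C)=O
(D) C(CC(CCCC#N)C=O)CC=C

D

[CX3H1](=O)[#6] describes an sp2 carbon with one H, double-bonded to O and single-bonded to carbon (an aldehyde).
(A) has a methyl-ester group (-C(=O)OCH3) but the carbonyl carbon has H0, not H1.
(B) has a methyl-ester group (-C(=O)OCH3) but the carbonyl carbon has H0, not H1.
(C) has a methyl-ester group (-C(=O)OCH3) but the carbonyl carbon has H0, not H1.
(D) contains an aldehyde (-CHO), which satisfies every atom and bond constraint.
So the answer is (D).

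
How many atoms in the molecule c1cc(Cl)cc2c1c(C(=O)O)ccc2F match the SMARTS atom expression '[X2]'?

The query [X2] means: any atom with exactly two total connections (bonds + H).
Check the 15 heavy atoms by environment: 10× c (aromatic, X3) → no; 1× F (X1) → no; 1× Cl (X1) → no; 1× C (X3) → no; 1× O (X1) → no; 1× O (X2) → match.
That gives 1 matching atom.

1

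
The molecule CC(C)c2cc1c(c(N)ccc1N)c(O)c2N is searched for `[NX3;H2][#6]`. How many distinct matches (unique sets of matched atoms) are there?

3

[NX3;H2][#6] is the SMARTS for a primary amine: a trivalent nitrogen with two H attached to carbon.
The molecule carries 3 separate instances of a primary amino group (-NH2) meeting every constraint; each maps to a distinct set of atoms, giving 3 matches.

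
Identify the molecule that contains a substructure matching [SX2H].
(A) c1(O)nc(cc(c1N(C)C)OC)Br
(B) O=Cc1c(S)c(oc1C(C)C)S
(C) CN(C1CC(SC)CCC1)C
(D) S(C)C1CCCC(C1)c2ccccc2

[SX2H] describes an aliphatic sulfur with two connections, one being H (a thiol).
(A) has a hydroxyl group (-OH) but it is an -OH, not an -SH.
(B) contains a thiol (-SH), which satisfies every atom and bond constraint.
(C) has a methylthio ether (-SCH3) but the sulfur has H0 (bonded to two carbons), not H1.
(D) has a methylthio ether (-SCH3) but the sulfur has H0 (bonded to two carbons), not H1.
So the answer is (B).

B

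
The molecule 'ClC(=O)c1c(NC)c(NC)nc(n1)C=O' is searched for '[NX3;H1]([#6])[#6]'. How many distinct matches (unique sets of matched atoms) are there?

2

[NX3;H1]([#6])[#6] is the SMARTS for a secondary amine: a trivalent nitrogen with one H, bonded to two carbons.
The molecule carries 2 separate instances of an N-methylamino group (-NHCH3) meeting every constraint; each maps to a distinct set of atoms, giving 2 matches.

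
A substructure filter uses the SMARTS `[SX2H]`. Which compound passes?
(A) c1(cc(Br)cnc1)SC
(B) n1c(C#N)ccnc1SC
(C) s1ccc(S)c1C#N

[SX2H] describes an aliphatic sulfur with two connections, one being H (a thiol).
(A) has a methylthio ether (-SCH3) but the sulfur has H0 (bonded to two carbons), not H1.
(B) has a methylthio ether (-SCH3) but the sulfur has H0 (bonded to two carbons), not H1.
(C) contains a thiol (-SH), which satisfies every atom and bond constraint.
So the answer is (C).

C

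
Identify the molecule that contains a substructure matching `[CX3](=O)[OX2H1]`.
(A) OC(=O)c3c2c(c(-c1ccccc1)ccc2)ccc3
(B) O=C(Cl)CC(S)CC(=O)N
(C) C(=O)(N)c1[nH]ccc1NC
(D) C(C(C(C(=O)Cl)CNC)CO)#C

[CX3](=O)[OX2H1] describes an sp2 carbon double-bonded to O and single-bonded to an -OH oxygen (a carboxylic acid).
(A) contains a carboxylic acid group (-C(=O)OH), which satisfies every atom and bond constraint.
(B) has an acyl chloride (-C(=O)Cl) but the carbonyl is bonded to Cl, not to an -OH oxygen.
(C) has a primary amide (-C(=O)NH2) but the carbonyl is bonded to N, not to an -OH oxygen.
(D) has an acyl chloride (-C(=O)Cl) but the carbonyl is bonded to Cl, not to an -OH oxygen.
So the answer is (A).

A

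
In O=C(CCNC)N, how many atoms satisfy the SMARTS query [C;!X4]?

1

Check the 7 heavy atoms by environment: 3× C (X4) → no; 1× C (X3) → match; 1× O (X1) → no; 2× N (X3) → no.
That gives 1 matching atom.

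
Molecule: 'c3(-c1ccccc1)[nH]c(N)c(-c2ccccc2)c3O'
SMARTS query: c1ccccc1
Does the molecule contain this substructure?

Yes

The pattern c1ccccc1 describes six aromatic carbons in a ring — a benzene ring.
The molecule carries a phenyl ring, whose atoms satisfy every constraint of the query, so the pattern matches.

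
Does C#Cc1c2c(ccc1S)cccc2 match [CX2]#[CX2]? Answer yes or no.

Yes

The pattern [CX2]#[CX2] describes a carbon-carbon triple bond — an alkyne.
The molecule carries an ethynyl group (-C#CH), whose atoms satisfy every constraint of the query, so the pattern matches.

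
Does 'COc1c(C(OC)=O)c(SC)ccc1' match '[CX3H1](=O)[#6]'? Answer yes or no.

No

The pattern [CX3H1](=O)[#6] describes an sp2 carbon with one H, double-bonded to O and single-bonded to carbon — an aldehyde.
The closest candidate here is a methyl-ester group (-C(=O)OCH3), but the carbonyl carbon has H0, not H1. No other fragment satisfies the full query, so there is no match.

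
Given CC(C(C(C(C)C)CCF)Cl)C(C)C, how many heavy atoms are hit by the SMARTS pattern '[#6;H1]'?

The query [#6;H1] means: any carbon bearing exactly one hydrogen.
Check the 14 heavy atoms by environment: 2× C (H2) → no; 5× C (H1) → match; 5× C (H3) → no; 1× Cl (H0) → no; 1× F (H0) → no.
That gives 5 matching atoms.

5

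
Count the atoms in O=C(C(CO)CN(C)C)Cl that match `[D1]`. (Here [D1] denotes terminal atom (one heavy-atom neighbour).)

5

Check the 10 heavy atoms by environment: 2× C (D2) → no; 2× C (D3) → no; 1× N (D3) → no; 2× C (D1) → match; 2× O (D1) → match; 1× Cl (D1) → match.
Summing the matching environments: 2 + 2 + 1 = 5 matching atoms.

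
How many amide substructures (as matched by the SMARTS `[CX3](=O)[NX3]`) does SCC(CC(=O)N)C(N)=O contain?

2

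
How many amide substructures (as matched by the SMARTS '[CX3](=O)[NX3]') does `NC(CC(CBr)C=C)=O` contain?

[CX3](=O)[NX3] is the SMARTS for an amide: a carbonyl carbon bonded to a trivalent nitrogen.
Exactly one fragment in the molecule meets all constraints, giving 1 match.

1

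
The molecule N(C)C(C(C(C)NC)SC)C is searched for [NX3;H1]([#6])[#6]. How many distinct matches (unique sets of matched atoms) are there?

2

[NX3;H1]([#6])[#6] is the SMARTS for a secondary amine: a trivalent nitrogen with one H, bonded to two carbons.
The molecule carries 2 separate instances of an N-methylamino group (-NHCH3) meeting every constraint; each maps to a distinct set of atoms, giving 2 matches.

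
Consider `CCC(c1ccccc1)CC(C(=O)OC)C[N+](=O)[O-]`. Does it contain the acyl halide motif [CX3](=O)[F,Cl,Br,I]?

No

The pattern [CX3](=O)[F,Cl,Br,I] describes a carbonyl carbon bonded to a halogen — an acyl halide.
The closest candidate here is a methyl-ester group (-C(=O)OCH3), but the carbonyl is bonded to -O-C, not to a halogen. No other fragment satisfies the full query, so there is no match.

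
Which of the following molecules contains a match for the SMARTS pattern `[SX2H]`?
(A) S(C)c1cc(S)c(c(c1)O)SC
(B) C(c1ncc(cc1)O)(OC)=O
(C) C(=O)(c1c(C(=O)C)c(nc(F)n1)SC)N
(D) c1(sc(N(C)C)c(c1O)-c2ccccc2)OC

A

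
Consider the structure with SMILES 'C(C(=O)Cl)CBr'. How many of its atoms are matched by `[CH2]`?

2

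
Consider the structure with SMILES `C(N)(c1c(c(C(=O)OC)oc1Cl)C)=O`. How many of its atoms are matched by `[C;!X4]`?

2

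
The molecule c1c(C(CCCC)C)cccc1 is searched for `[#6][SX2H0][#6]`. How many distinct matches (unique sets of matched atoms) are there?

0

[#6][SX2H0][#6] is the SMARTS for a thioether: an aliphatic sulfur bridging two carbons with no H on the sulfur.
No fragment in the molecule satisfies every constraint, giving 0 matches.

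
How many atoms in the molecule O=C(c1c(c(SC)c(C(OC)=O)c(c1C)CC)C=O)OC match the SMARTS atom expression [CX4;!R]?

6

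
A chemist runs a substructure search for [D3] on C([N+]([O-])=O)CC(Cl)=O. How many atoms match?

2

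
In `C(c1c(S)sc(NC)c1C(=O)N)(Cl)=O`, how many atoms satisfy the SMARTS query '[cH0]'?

4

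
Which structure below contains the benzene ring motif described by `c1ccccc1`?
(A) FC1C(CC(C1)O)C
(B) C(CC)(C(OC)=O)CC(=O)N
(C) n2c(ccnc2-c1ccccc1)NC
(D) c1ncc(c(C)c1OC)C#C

c1ccccc1 describes six aromatic carbons in a ring (a benzene ring).
(A) has a methyl group (-CH3) but no six-membered all-carbon aromatic ring is present.
(B) has a methyl group (-CH3) but no six-membered all-carbon aromatic ring is present.
(C) contains a phenyl ring, which satisfies every atom and bond constraint.
(D) has a methyl group (-CH3) but no six-membered all-carbon aromatic ring is present.
So the answer is (C).

C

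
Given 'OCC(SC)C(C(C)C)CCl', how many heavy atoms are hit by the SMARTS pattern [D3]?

3

Check the 11 heavy atoms by environment: 2× C (D2) → no; 3× C (D3) → match; 1× Cl (D1) → no; 1× S (D2) → no; 3× C (D1) → no; 1× O (D1) → no.
That gives 3 matching atoms.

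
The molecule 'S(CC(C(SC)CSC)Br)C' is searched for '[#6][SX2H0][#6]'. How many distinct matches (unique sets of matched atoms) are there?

3

[#6][SX2H0][#6] is the SMARTS for a thioether: an aliphatic sulfur bridging two carbons with no H on the sulfur.
The molecule carries 3 separate instances of a methylthio ether (-SCH3) meeting every constraint; each maps to a distinct set of atoms, giving 3 matches.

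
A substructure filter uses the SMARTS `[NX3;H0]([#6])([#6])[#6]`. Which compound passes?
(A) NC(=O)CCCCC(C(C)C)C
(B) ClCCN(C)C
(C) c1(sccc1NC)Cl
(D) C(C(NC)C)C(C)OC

[NX3;H0]([#6])([#6])[#6] describes a trivalent nitrogen with no H, bonded to three carbons (a tertiary amine).
(A) has a primary amide (-C(=O)NH2) but the amide nitrogen has H2 and only one carbon neighbour.
(B) contains a dimethylamino group (-N(CH3)2), which satisfies every atom and bond constraint.
(C) has an N-methylamino group (-NHCH3) but the nitrogen still has one H (H1), not H0.
(D) has an N-methylamino group (-NHCH3) but the nitrogen still has one H (H1), not H0.
So the answer is (B).

B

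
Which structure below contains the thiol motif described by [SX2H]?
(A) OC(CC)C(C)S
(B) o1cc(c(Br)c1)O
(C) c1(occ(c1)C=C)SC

[SX2H] describes an aliphatic sulfur with two connections, one being H (a thiol).
(A) contains a thiol (-SH), which satisfies every atom and bond constraint.
(B) has a hydroxyl group (-OH) but it is an -OH, not an -SH.
(C) has a methylthio ether (-SCH3) but the sulfur has H0 (bonded to two carbons), not H1.
So the answer is (A).

A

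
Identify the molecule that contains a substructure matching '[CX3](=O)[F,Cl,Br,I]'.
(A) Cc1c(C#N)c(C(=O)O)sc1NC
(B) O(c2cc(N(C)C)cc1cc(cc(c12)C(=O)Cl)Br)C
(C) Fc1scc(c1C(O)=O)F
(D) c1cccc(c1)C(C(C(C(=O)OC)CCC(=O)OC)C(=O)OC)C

B

[CX3](=O)[F,Cl,Br,I] describes a carbonyl carbon bonded to a halogen (an acyl halide).
(A) has a carboxylic acid group (-C(=O)OH) but the carbonyl is bonded to -OH, not to a halogen.
(B) contains an acyl chloride (-C(=O)Cl), which satisfies every atom and bond constraint.
(C) has a carboxylic acid group (-C(=O)OH) but the carbonyl is bonded to -OH, not to a halogen.
(D) has a methyl-ester group (-C(=O)OCH3) but the carbonyl is bonded to -O-C, not to a halogen.
So the answer is (B).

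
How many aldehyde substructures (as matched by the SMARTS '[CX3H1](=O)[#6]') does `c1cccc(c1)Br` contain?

0

[CX3H1](=O)[#6] is the SMARTS for an aldehyde: an sp2 carbon with one H, double-bonded to O and single-bonded to carbon.
No fragment in the molecule satisfies every constraint, giving 0 matches.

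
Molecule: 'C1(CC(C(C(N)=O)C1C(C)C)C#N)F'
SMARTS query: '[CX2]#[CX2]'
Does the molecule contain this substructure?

The pattern [CX2]#[CX2] describes a carbon-carbon triple bond — an alkyne.
The closest candidate here is a nitrile (-C#N), but the triple bond is C#N, not C#C. No other fragment satisfies the full query, so there is no match.

No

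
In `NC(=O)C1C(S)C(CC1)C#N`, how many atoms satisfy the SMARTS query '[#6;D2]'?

3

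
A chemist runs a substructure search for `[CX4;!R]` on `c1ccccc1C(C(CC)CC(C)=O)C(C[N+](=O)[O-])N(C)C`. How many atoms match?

10

The query [CX4;!R] means: aliphatic carbon with four total connections, not in a ring.
Check the 22 heavy atoms by environment: 10× C (X4, acyclic) → match; 1× C (X3, acyclic) → no; 2× O (X1, acyclic) → no; 1× N (charge +1, X3, acyclic) → no; 1× O (charge -1, X1, acyclic) → no; 1× N (X3, acyclic) → no; 6× c (aromatic, X3, in 6-ring) → no.
That gives 10 matching atoms.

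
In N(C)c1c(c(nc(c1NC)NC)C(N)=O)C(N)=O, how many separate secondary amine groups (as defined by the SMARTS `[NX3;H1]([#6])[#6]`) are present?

3

[NX3;H1]([#6])[#6] is the SMARTS for a secondary amine: a trivalent nitrogen with one H, bonded to two carbons.
The molecule carries 3 separate instances of an N-methylamino group (-NHCH3) meeting every constraint; each maps to a distinct set of atoms, giving 3 matches.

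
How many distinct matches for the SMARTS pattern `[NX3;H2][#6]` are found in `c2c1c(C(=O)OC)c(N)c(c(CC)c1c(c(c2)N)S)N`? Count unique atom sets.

[NX3;H2][#6] is the SMARTS for a primary amine: a trivalent nitrogen with two H attached to carbon.
The molecule carries 3 separate instances of a primary amino group (-NH2) meeting every constraint; each maps to a distinct set of atoms, giving 3 matches.

3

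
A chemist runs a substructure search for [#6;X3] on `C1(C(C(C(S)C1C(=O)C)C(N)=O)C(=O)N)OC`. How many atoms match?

3

Check the 17 heavy atoms by environment: 7× C (X4) → no; 3× C (X3) → match; 3× O (X1) → no; 2× N (X3) → no; 1× S (X2) → no; 1× O (X2) → no.
That gives 3 matching atoms.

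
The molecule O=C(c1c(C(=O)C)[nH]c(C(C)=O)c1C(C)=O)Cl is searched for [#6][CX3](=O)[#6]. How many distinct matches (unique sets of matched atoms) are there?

3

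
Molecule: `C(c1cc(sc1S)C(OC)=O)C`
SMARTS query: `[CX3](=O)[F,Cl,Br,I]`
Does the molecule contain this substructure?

No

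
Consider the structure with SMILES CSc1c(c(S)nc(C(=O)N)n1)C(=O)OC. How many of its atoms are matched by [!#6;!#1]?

8

The query [!#6;!#1] means: not carbon and not hydrogen — any heteroatom.
Check the 16 heavy atoms by environment: 2× n (aromatic) → match; 4× c (aromatic) → no; 4× C → no; 3× O → match; 1× N → match; 2× S → match.
Summing the matching environments: 2 + 3 + 1 + 2 = 8 matching atoms.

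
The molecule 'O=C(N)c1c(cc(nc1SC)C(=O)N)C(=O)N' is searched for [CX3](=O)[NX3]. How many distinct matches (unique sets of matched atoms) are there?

3

[CX3](=O)[NX3] is the SMARTS for an amide: a carbonyl carbon bonded to a trivalent nitrogen.
The molecule carries 3 separate instances of a primary amide (-C(=O)NH2) meeting every constraint; each maps to a distinct set of atoms, giving 3 matches.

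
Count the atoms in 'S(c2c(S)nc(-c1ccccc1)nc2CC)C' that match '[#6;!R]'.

3

The query [#6;!R] means: carbon not in any ring.
Check the 17 heavy atoms by environment: 2× n (aromatic, in 6-ring) → no; 10× c (aromatic, in 6-ring) → no; 2× S (acyclic) → no; 3× C (acyclic) → match.
That gives 3 matching atoms.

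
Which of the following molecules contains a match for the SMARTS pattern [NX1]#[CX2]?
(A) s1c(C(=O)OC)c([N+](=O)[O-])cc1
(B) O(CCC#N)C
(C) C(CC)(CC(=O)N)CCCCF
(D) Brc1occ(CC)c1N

B

[NX1]#[CX2] describes a nitrogen triple-bonded to a two-connected carbon (a nitrile).
(A) has a nitro group (-[N+](=O)[O-]) but there is no C#N triple bond.
(B) contains a nitrile (-C#N), which satisfies every atom and bond constraint.
(C) has a primary amide (-C(=O)NH2) but the nitrogen is NX3, not NX1.
(D) has a primary amino group (-NH2) but the nitrogen is NX3 (three connections), not NX1 triple-bonded.
So the answer is (B).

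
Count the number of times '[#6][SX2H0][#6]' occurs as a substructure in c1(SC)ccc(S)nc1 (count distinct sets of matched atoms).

1

[#6][SX2H0][#6] is the SMARTS for a thioether: an aliphatic sulfur bridging two carbons with no H on the sulfur.
Exactly one fragment in the molecule meets all constraints, giving 1 match.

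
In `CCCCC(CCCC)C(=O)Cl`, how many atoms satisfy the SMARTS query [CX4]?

9

Check the 12 heavy atoms by environment: 9× C (X4) → match; 1× C (X3) → no; 1× O (X1) → no; 1× Cl (X1) → no.
That gives 9 matching atoms.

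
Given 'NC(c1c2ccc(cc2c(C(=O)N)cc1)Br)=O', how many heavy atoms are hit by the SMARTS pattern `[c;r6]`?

The query [c;r6] means: aromatic carbon that belongs to a six-membered ring.
Check the 17 heavy atoms by environment: 10× c (aromatic, in 6-ring) → match; 2× C (acyclic) → no; 2× O (acyclic) → no; 2× N (acyclic) → no; 1× Br (acyclic) → no.
That gives 10 matching atoms.

10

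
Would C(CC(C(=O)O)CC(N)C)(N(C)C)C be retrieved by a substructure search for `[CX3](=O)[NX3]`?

The pattern [CX3](=O)[NX3] describes a carbonyl carbon bonded to a trivalent nitrogen — an amide.
The closest candidate here is a carboxylic acid group (-C(=O)OH), but the carbonyl is bonded to O, not to an NX3 nitrogen. No other fragment satisfies the full query, so there is no match.

No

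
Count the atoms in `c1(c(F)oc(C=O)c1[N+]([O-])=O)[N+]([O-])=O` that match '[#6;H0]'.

4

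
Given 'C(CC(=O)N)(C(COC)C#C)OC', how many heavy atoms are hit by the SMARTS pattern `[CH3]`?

2

Check the 13 heavy atoms by environment: 2× C (H2) → no; 3× C (H1) → no; 3× O (H0) → no; 2× C (H3) → match; 2× C (H0) → no; 1× N (H2) → no.
That gives 2 matching atoms.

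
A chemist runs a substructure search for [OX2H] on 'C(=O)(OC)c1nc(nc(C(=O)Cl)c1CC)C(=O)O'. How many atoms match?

The query [OX2H] means: aliphatic oxygen with two connections, one of which is H — an -OH oxygen.
Check the 18 heavy atoms by environment: 2× n (aromatic, H0, X2) → no; 4× c (aromatic, H0, X3) → no; 3× C (H0, X3) → no; 3× O (H0, X1) → no; 1× O (H1, X2) → match; 1× O (H0, X2) → no; 2× C (H3, X4) → no; 1× C (H2, X4) → no; 1× Cl (H0, X1) → no.
That gives 1 matching atom.

1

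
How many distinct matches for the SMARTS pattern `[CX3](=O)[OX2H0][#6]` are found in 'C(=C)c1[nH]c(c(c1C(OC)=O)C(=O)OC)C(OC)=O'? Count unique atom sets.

3

[CX3](=O)[OX2H0][#6] is the SMARTS for an ester: a carbonyl carbon bonded to an oxygen that is itself bonded to carbon (no H on that O).
The molecule carries 3 separate instances of a methyl-ester group (-C(=O)OCH3) meeting every constraint; each maps to a distinct set of atoms, giving 3 matches.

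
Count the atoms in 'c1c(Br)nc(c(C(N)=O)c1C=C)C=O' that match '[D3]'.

The query [D3] means: atom with exactly three heavy-atom neighbours.
Check the 14 heavy atoms by environment: 1× n (aromatic, D2) → no; 4× c (aromatic, D3) → match; 1× c (aromatic, D2) → no; 1× Br (D1) → no; 2× C (D2) → no; 2× O (D1) → no; 1× C (D3) → match; 1× N (D1) → no; 1× C (D1) → no.
Summing the matching environments: 4 + 1 = 5 matching atoms.

5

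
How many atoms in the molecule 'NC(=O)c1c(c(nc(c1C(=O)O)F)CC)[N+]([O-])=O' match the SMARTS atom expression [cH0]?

5

Check the 18 heavy atoms by environment: 1× n (aromatic, H0) → no; 5× c (aromatic, H0) → match; 1× N (charge +1, H0) → no; 1× O (charge -1, H0) → no; 3× O (H0) → no; 2× C (H0) → no; 1× O (H1) → no; 1× C (H2) → no; 1× C (H3) → no; 1× F (H0) → no; 1× N (H2) → no.
That gives 5 matching atoms.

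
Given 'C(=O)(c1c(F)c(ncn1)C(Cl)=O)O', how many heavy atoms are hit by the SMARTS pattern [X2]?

The query [X2] means: any atom with exactly two total connections (bonds + H).
Check the 13 heavy atoms by environment: 2× n (aromatic, X2) → match; 4× c (aromatic, X3) → no; 2× C (X3) → no; 2× O (X1) → no; 1× Cl (X1) → no; 1× F (X1) → no; 1× O (X2) → match.
Summing the matching environments: 2 + 1 = 3 matching atoms.

3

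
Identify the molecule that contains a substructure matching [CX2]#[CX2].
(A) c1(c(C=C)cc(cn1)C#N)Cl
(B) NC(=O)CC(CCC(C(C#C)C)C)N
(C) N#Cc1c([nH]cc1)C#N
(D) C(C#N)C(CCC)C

B

[CX2]#[CX2] describes a carbon-carbon triple bond (an alkyne).
(A) has a vinyl group (-CH=CH2) but the C=C is a double bond; both carbons are CX3, not CX2.
(B) contains an ethynyl group (-C#CH), which satisfies every atom and bond constraint.
(C) has a nitrile (-C#N) but the triple bond is C#N, not C#C.
(D) has a nitrile (-C#N) but the triple bond is C#N, not C#C.
So the answer is (B).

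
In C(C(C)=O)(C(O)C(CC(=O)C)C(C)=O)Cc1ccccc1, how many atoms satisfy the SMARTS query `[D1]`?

7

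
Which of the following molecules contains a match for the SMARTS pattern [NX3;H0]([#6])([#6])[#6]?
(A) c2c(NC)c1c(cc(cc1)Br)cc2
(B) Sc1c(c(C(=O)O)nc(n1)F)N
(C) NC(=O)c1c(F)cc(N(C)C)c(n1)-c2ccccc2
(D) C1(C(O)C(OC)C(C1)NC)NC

[NX3;H0]([#6])([#6])[#6] describes a trivalent nitrogen with no H, bonded to three carbons (a tertiary amine).
(A) has an N-methylamino group (-NHCH3) but the nitrogen still has one H (H1), not H0.
(B) has a primary amino group (-NH2) but the nitrogen has H2, not H0 with three carbons.
(C) contains a dimethylamino group (-N(CH3)2), which satisfies every atom and bond constraint.
(D) has an N-methylamino group (-NHCH3) but the nitrogen still has one H (H1), not H0.
So the answer is (C).

C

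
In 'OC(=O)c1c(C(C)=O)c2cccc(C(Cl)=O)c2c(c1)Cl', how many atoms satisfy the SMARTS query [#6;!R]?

4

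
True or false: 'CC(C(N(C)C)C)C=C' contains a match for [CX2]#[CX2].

False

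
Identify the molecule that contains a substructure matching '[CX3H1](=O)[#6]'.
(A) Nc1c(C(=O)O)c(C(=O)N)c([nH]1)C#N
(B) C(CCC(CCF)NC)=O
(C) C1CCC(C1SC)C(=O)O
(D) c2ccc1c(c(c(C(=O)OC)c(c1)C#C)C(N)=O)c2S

B

[CX3H1](=O)[#6] describes an sp2 carbon with one H, double-bonded to O and single-bonded to carbon (an aldehyde).
(A) has a carboxylic acid group (-C(=O)OH) but the carbonyl carbon has H0 and is bonded to O, not H1.
(B) contains an aldehyde (-CHO), which satisfies every atom and bond constraint.
(C) has a carboxylic acid group (-C(=O)OH) but the carbonyl carbon has H0 and is bonded to O, not H1.
(D) has a methyl-ester group (-C(=O)OCH3) but the carbonyl carbon has H0, not H1.
So the answer is (B).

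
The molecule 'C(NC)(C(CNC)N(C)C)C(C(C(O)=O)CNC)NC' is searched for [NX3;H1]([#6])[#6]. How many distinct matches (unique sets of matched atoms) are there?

[NX3;H1]([#6])[#6] is the SMARTS for a secondary amine: a trivalent nitrogen with one H, bonded to two carbons.
The molecule carries 4 separate instances of an N-methylamino group (-NHCH3) meeting every constraint; each maps to a distinct set of atoms, giving 4 matches.

4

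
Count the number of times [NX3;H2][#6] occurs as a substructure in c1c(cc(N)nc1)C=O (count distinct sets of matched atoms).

1

[NX3;H2][#6] is the SMARTS for a primary amine: a trivalent nitrogen with two H attached to carbon.
Exactly one fragment in the molecule meets all constraints, giving 1 match.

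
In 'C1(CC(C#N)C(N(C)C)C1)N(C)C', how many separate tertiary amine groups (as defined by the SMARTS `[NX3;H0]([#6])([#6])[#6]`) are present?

[NX3;H0]([#6])([#6])[#6] is the SMARTS for a tertiary amine: a trivalent nitrogen with no H, bonded to three carbons.
The molecule carries 2 separate instances of a dimethylamino group (-N(CH3)2) meeting every constraint; each maps to a distinct set of atoms, giving 2 matches.

2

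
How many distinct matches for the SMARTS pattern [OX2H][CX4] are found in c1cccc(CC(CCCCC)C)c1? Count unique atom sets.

[OX2H][CX4] is the SMARTS for an aliphatic alcohol: a hydroxyl oxygen bound to an sp3 (X4) carbon.
No fragment in the molecule satisfies every constraint, giving 0 matches.

0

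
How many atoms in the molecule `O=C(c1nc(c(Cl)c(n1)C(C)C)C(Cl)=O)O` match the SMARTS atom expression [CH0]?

2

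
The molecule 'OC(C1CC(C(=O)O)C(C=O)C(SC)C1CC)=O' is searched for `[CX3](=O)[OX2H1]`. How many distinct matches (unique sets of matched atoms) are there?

2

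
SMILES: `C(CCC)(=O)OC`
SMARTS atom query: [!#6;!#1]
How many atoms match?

2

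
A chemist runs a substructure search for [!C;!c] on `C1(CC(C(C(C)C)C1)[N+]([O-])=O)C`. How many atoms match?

The query [!C;!c] means: neither aliphatic nor aromatic carbon — same as [!#6].
Check the 12 heavy atoms by environment: 9× C → no; 1× N (charge +1) → match; 1× O (charge -1) → match; 1× O → match.
Summing the matching environments: 1 + 1 + 1 = 3 matching atoms.

3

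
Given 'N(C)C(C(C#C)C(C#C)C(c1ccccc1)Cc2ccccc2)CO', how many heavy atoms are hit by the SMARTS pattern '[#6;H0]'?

4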